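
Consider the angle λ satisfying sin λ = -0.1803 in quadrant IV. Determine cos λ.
cos λ = √(1 - sin²λ) = 0.9836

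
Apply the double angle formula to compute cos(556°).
cos(556°) = cos²278° - sin²278° = -0.9613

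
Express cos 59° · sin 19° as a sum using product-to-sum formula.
cos 59° sin 19° = (1/2)[sin(59°+19°) - sin(59°-19°)]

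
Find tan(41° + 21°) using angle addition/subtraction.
tan(41° + 21°) = (tan 41° + tan 21°)/(1 - tan 41° tan 21°) = 1.881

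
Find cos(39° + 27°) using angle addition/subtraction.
cos(39° + 27°) = cos 39° cos 27° - sin 39° sin 27° = 0.4067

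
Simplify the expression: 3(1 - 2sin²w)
3(1 - 2sin²w) = 3(cos(2w)) (using Double angle)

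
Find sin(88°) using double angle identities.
sin(88°) = 2 sin 44° cos 44° = 0.9994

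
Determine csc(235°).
csc(235°) = -1.221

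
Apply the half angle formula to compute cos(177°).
cos(177°) = -√((1 + cos 354°)/2) = -0.9986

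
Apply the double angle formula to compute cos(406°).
cos(406°) = 2cos²203° - 1 = 0.6947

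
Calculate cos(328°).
cos(328°) = 0.848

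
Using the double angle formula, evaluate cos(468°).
cos(468°) = cos²234° - sin²234° = -0.309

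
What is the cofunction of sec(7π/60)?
sec(7π/60) = csc(π/2 - 7π/60) = csc(23π/60)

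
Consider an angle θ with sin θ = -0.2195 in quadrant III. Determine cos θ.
cos θ = ±√(1 - sin²θ) = -0.9756 (negative in QIII)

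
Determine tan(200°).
tan(200°) = 0.364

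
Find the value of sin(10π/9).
sin(10π/9) = -0.342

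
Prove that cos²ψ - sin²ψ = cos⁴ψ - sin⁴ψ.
RHS = (cos²ψ - sin²ψ)(cos²ψ + sin²ψ) = (cos²ψ - sin²ψ) · 1 = cos²ψ - sin²ψ = LHS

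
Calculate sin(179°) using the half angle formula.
sin(179°) = √((1 - cos 358°)/2) = 0.01745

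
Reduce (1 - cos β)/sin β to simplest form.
(1 - cos β)/sin β = tan(β/2) (using Half angle)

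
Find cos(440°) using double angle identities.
cos(440°) = cos²220° - sin²220° = 0.1736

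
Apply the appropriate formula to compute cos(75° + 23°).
cos(75° + 23°) = cos 75° cos 23° - sin 75° sin 23° = -0.1392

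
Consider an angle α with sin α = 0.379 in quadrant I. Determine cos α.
cos α = √(1 - sin²α) = 0.9254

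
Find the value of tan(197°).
tan(197°) = 0.3057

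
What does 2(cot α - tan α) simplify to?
2(cot α - tan α) = 2(2 cot(2α)) (using Double angle)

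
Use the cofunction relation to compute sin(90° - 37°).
sin(90° - 37°) = cos(37°) = 0.7986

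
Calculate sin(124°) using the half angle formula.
sin(124°) = √((1 - cos 248°)/2) = 0.829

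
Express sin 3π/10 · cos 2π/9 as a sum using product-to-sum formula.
sin 3π/10 cos 2π/9 = (1/2)[sin(3π/10+2π/9) + sin(3π/10-2π/9)]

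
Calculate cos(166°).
cos(166°) = -0.9703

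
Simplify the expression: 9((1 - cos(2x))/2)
9((1 - cos(2x))/2) = 9(sin²x) (using Power reduction)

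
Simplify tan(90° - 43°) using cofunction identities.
tan(90° - 43°) = cot(43°)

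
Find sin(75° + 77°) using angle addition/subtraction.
sin(75° + 77°) = sin 75° cos 77° + cos 75° sin 77° = 0.4695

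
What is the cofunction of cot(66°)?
cot(66°) = tan(90° - 66°) = tan(24°)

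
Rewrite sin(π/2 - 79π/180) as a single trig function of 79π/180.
sin(π/2 - 79π/180) = cos(79π/180)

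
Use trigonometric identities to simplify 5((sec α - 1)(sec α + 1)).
5((sec α - 1)(sec α + 1)) = 5(tan²α) (using Diff. of squares)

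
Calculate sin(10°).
sin(10°) = 0.1736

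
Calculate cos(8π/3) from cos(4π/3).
cos(8π/3) = cos²4π/3 - sin²4π/3 = -1/2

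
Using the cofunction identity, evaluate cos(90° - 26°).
cos(90° - 26°) = sin(26°) = 0.4384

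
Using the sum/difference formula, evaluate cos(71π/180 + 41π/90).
cos(71π/180 + 41π/90) = cos 71π/180 cos 41π/90 - sin 71π/180 sin 41π/90 = -0.891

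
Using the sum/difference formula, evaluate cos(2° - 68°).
cos(2° - 68°) = cos 2° cos 68° + sin 2° sin 68° = 0.4067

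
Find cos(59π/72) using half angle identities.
cos(59π/72) = -√((1 + cos 59π/36)/2) = -0.8434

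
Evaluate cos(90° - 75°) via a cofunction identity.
cos(90° - 75°) = sin(75°) = (√6+√2)/4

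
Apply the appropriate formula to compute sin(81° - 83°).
sin(81° - 83°) = sin 81° cos 83° - cos 81° sin 83° = -0.0349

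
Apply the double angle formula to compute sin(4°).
sin(4°) = 2 sin 2° cos 2° = 0.06976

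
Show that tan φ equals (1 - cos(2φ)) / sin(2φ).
RHS = 2sin²φ / (2 sin φ cos φ) = sin φ/cos φ = tan φ = LHS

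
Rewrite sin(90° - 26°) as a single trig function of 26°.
sin(90° - 26°) = cos(26°)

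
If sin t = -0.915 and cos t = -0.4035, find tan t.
tan t = sin t / cos t = 2.268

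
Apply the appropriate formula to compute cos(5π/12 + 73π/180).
cos(5π/12 + 73π/180) = cos 5π/12 cos 73π/180 - sin 5π/12 sin 73π/180 = -0.848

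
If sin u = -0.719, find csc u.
csc u = 1/sin u = -1.391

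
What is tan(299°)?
tan(299°) = -1.804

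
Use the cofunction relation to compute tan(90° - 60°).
tan(90° - 60°) = cot(60°) = √3/3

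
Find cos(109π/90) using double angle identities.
cos(109π/90) = cos²109π/180 - sin²109π/180 = -0.788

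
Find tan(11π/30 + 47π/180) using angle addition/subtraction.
tan(11π/30 + 47π/180) = (tan 11π/30 + tan 47π/180)/(1 - tan 11π/30 tan 47π/180) = -2.356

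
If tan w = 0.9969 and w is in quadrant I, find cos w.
cos w = 0.7082 (using tan²w + 1 = sec²w)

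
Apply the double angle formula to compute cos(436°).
cos(436°) = cos²218° - sin²218° = 0.2419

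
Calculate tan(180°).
tan(180°) = 0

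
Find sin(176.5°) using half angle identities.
sin(176.5°) = √((1 - cos 353°)/2) = 0.06105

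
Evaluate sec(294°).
sec(294°) = 2.459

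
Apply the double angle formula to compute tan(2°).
tan(2°) = 2 tan 1° / (1 - tan²1°) = 0.03492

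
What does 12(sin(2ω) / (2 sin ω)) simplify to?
12(sin(2ω) / (2 sin ω)) = 12(cos ω) (using Double angle)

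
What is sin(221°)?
sin(221°) = -0.6561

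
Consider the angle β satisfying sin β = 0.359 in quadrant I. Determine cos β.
cos β = √(1 - sin²β) = 0.9333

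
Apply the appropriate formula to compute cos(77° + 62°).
cos(77° + 62°) = cos 77° cos 62° - sin 77° sin 62° = -0.7547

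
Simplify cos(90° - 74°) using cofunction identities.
cos(90° - 74°) = sin(74°)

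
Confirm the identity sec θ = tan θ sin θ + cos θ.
RHS = sin²θ/cos θ + cos θ = (sin²θ + cos²θ)/cos θ = 1/cos θ = sec θ = LHS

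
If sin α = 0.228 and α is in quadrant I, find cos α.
cos α = 0.9737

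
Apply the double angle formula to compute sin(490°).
sin(490°) = 2 sin 245° cos 245° = 0.766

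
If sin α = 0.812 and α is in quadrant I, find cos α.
cos α = 0.5837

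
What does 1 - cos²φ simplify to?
1 - cos²φ = sin²φ (using Pythagorean identity)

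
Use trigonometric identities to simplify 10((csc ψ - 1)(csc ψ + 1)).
10((csc ψ - 1)(csc ψ + 1)) = 10(cot²ψ) (using Diff. of squares)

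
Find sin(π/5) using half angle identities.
sin(π/5) = √((1 - cos 2π/5)/2) = 0.5878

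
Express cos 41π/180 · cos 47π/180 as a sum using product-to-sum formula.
cos 41π/180 cos 47π/180 = (1/2)[cos(41π/180-47π/180) + cos(41π/180+47π/180)]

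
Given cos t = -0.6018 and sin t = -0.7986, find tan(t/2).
tan(t/2) = sin t / (1 + cos t) = -2.006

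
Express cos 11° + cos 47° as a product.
cos 11° + cos 47° = 2 cos(29°) cos(-18°)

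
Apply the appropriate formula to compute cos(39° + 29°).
cos(39° + 29°) = cos 39° cos 29° - sin 39° sin 29° = 0.3746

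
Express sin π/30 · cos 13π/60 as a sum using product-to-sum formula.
sin π/30 cos 13π/60 = (1/2)[sin(π/30+13π/60) + sin(π/30-13π/60)]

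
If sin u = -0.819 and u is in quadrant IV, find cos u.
cos u = 0.5738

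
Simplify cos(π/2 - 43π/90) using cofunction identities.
cos(π/2 - 43π/90) = sin(43π/90)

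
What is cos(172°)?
cos(172°) = -0.9903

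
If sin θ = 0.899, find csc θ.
csc θ = 1/sin θ = 1.112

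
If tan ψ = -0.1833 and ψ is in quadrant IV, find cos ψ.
cos ψ = 0.9836 (using tan²ψ + 1 = sec²ψ)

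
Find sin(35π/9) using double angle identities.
sin(35π/9) = 2 sin 35π/18 cos 35π/18 = -0.342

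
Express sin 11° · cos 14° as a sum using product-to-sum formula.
sin 11° cos 14° = (1/2)[sin(11°+14°) + sin(11°-14°)]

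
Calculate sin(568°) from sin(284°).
sin(568°) = 2 sin 284° cos 284° = -0.4695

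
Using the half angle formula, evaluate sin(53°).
sin(53°) = √((1 - cos 106°)/2) = 0.7986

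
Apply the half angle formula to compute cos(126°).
cos(126°) = -√((1 + cos 252°)/2) = -0.5878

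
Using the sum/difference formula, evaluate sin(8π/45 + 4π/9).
sin(8π/45 + 4π/9) = sin 8π/45 cos 4π/9 + cos 8π/45 sin 4π/9 = 0.9272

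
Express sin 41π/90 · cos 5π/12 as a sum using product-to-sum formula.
sin 41π/90 cos 5π/12 = (1/2)[sin(41π/90+5π/12) + sin(41π/90-5π/12)]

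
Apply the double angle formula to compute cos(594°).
cos(594°) = cos²297° - sin²297° = -0.5878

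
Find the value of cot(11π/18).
cot(11π/18) = -0.364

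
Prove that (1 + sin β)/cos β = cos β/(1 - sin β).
LHS = (1 + sin β)(1 - sin β) / (cos β(1 - sin β)) = (1 - sin²β) / (cos β(1 - sin β)) = cos²β / (cos β(1 - sin β)) = cos β/(1 - sin β) = RHS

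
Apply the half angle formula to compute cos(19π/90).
cos(19π/90) = √((1 + cos 19π/45)/2) = 0.788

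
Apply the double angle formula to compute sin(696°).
sin(696°) = 2 sin 348° cos 348° = -0.4067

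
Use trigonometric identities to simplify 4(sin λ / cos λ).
4(sin λ / cos λ) = 4(tan λ) (using Quotient identity)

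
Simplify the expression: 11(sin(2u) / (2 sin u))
11(sin(2u) / (2 sin u)) = 11(cos u) (using Double angle)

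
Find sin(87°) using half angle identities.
sin(87°) = √((1 - cos 174°)/2) = 0.9986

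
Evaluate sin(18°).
sin(18°) = 0.309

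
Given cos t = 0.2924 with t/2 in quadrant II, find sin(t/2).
sin(t/2) = ±√((1 - cos t)/2); positive since t/2 ∈ QII, so sin(t/2) = 0.5948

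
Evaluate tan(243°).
tan(243°) = 1.963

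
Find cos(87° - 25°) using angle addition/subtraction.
cos(87° - 25°) = cos 87° cos 25° + sin 87° sin 25° = 0.4695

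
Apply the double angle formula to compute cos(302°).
cos(302°) = cos²151° - sin²151° = 0.5299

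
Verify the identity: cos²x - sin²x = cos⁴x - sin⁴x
RHS = (cos²x - sin²x)(cos²x + sin²x) = (cos²x - sin²x) · 1 = cos²x - sin²x = LHS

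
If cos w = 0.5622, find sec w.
sec w = 1/cos w = 1.779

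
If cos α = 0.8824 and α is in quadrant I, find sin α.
sin α = 0.4705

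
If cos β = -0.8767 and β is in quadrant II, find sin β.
sin β = 0.481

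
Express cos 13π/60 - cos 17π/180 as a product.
cos 13π/60 - cos 17π/180 = -2 sin(7π/45) sin(11π/180)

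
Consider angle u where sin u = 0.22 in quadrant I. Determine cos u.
cos u = √(1 - sin²u) = 0.9755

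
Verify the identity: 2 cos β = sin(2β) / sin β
RHS = 2 sin β cos β / sin β = 2 cos β = LHS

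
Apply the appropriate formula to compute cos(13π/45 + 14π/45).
cos(13π/45 + 14π/45) = cos 13π/45 cos 14π/45 - sin 13π/45 sin 14π/45 = -0.309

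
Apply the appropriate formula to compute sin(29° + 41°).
sin(29° + 41°) = sin 29° cos 41° + cos 29° sin 41° = 0.9397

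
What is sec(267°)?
sec(267°) = -19.11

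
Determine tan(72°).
tan(72°) = 3.078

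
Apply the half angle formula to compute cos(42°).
cos(42°) = √((1 + cos 84°)/2) = 0.7431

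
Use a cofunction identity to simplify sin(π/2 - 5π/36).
sin(π/2 - 5π/36) = cos(5π/36)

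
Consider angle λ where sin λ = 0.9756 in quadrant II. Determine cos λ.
cos λ = ±√(1 - sin²λ) = -0.2196 (negative in QII)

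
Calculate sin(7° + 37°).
sin(7° + 37°) = sin 7° cos 37° + cos 7° sin 37° = 0.6947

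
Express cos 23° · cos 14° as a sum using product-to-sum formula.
cos 23° cos 14° = (1/2)[cos(23°-14°) + cos(23°+14°)]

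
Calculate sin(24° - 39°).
sin(24° - 39°) = sin 24° cos 39° - cos 24° sin 39° = -(√6-√2)/4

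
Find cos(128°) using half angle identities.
cos(128°) = -√((1 + cos 256°)/2) = -0.6157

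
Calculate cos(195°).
cos(195°) = -(√6+√2)/4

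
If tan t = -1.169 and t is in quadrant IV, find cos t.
cos t = 0.65 (using tan²t + 1 = sec²t)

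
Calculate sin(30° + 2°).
sin(30° + 2°) = sin 30° cos 2° + cos 30° sin 2° = 0.5299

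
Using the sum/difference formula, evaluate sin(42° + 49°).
sin(42° + 49°) = sin 42° cos 49° + cos 42° sin 49° = 0.9998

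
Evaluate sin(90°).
sin(90°) = 1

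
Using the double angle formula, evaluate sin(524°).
sin(524°) = 2 sin 262° cos 262° = 0.2756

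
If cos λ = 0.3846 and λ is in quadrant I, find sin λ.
sin λ = 0.9231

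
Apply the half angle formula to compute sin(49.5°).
sin(49.5°) = √((1 - cos 99°)/2) = 0.7604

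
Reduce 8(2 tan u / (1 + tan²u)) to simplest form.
8(2 tan u / (1 + tan²u)) = 8(sin(2u)) (using Double angle)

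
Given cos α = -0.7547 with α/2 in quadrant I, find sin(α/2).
sin(α/2) = ±√((1 - cos α)/2); positive since α/2 ∈ QI, so sin(α/2) = 0.9367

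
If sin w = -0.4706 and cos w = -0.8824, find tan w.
tan w = sin w / cos w = 0.5333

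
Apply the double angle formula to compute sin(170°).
sin(170°) = 2 sin 85° cos 85° = 0.1736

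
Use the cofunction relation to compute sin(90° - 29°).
sin(90° - 29°) = cos(29°) = 0.8746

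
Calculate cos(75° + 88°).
cos(75° + 88°) = cos 75° cos 88° - sin 75° sin 88° = -0.9563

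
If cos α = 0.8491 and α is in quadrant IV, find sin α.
sin α = -0.5282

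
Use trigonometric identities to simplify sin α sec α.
sin α sec α = tan α (using Reciprocal + quotient)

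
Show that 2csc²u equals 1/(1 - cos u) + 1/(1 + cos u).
RHS = [(1 + cos u) + (1 - cos u)] / [(1 - cos u)(1 + cos u)] = 2/(1 - cos²u) = 2/sin²u = 2csc²u = LHS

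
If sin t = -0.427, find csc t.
csc t = 1/sin t = -2.342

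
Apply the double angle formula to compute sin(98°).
sin(98°) = 2 sin 49° cos 49° = 0.9903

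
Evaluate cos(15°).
cos(15°) = (√6+√2)/4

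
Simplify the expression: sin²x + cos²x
sin²x + cos²x = 1 (using Pythagorean identity)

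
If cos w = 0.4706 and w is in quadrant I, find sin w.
sin w = 0.8823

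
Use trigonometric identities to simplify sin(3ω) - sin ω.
sin(3ω) - sin ω = 2 cos(2ω) sin ω (using Sum-to-product)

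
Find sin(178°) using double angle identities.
sin(178°) = 2 sin 89° cos 89° = 0.0349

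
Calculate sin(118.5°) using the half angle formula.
sin(118.5°) = √((1 - cos 237°)/2) = 0.8788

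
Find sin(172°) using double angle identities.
sin(172°) = 2 sin 86° cos 86° = 0.1392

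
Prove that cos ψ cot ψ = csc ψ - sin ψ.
RHS = 1/sin ψ - sin ψ = (1 - sin²ψ)/sin ψ = cos²ψ/sin ψ = cos ψ · (cos ψ/sin ψ) = cos ψ cot ψ = LHS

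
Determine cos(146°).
cos(146°) = -0.829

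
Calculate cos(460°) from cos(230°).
cos(460°) = cos²230° - sin²230° = -0.1736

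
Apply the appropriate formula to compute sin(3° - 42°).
sin(3° - 42°) = sin 3° cos 42° - cos 3° sin 42° = -0.6293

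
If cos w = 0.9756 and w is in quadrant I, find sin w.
sin w = 0.2196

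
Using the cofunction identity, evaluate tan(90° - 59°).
tan(90° - 59°) = cot(59°) = 0.6009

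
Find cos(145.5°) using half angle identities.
cos(145.5°) = -√((1 + cos 291°)/2) = -0.8241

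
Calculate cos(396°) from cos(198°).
cos(396°) = cos²198° - sin²198° = 0.809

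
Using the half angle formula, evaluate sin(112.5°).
sin(112.5°) = √((1 - cos 225°)/2) = √(2+√2)/2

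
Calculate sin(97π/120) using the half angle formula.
sin(97π/120) = √((1 - cos 97π/60)/2) = 0.5664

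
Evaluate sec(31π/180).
sec(31π/180) = 1.167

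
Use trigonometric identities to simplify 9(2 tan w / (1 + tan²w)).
9(2 tan w / (1 + tan²w)) = 9(sin(2w)) (using Double angle)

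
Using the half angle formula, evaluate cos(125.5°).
cos(125.5°) = -√((1 + cos 251°)/2) = -0.5807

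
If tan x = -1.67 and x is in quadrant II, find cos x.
cos x = -0.5137 (using tan²x + 1 = sec²x)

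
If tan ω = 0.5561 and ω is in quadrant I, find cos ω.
cos ω = 0.874 (using tan²ω + 1 = sec²ω)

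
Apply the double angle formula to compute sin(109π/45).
sin(109π/45) = 2 sin 109π/90 cos 109π/90 = 0.9703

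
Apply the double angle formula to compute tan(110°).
tan(110°) = 2 tan 55° / (1 - tan²55°) = -2.747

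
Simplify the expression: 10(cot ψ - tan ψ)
10(cot ψ - tan ψ) = 10(2 cot(2ψ)) (using Double angle)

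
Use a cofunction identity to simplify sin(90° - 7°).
sin(90° - 7°) = cos(7°)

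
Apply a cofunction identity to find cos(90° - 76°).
cos(90° - 76°) = sin(76°) = 0.9703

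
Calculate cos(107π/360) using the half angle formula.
cos(107π/360) = √((1 + cos 107π/180)/2) = 0.5948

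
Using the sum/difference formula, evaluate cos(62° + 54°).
cos(62° + 54°) = cos 62° cos 54° - sin 62° sin 54° = -0.4384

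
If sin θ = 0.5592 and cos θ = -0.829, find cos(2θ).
cos(2θ) = cos²θ - sin²θ = 0.3745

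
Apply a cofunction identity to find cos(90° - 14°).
cos(90° - 14°) = sin(14°) = 0.2419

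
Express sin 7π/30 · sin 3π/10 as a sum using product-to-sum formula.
sin 7π/30 sin 3π/10 = (1/2)[cos(7π/30-3π/10) - cos(7π/30+3π/10)]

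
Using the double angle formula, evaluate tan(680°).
tan(680°) = 2 tan 340° / (1 - tan²340°) = -0.8391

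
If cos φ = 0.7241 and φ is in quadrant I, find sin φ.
sin φ = 0.6897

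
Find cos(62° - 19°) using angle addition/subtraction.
cos(62° - 19°) = cos 62° cos 19° + sin 62° sin 19° = 0.7314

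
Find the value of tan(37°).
tan(37°) = 0.7536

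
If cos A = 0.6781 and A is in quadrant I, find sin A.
sin A = 0.735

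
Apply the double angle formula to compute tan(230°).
tan(230°) = 2 tan 115° / (1 - tan²115°) = 1.192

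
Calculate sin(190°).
sin(190°) = -0.1736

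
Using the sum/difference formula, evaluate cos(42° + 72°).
cos(42° + 72°) = cos 42° cos 72° - sin 42° sin 72° = -0.4067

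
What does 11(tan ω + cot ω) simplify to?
11(tan ω + cot ω) = 11(sec ω csc ω) (using Quotient identities)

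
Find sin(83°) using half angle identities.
sin(83°) = √((1 - cos 166°)/2) = 0.9925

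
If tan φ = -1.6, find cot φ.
cot φ = 1/tan φ = -0.625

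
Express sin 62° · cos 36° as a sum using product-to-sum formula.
sin 62° cos 36° = (1/2)[sin(62°+36°) + sin(62°-36°)]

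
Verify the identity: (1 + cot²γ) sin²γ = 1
LHS = csc²γ · sin²γ = (1/sin²γ) · sin²γ = 1 = RHS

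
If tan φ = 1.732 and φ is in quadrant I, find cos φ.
cos φ = 0.5 (using tan²φ + 1 = sec²φ)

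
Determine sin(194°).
sin(194°) = -0.2419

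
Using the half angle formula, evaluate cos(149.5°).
cos(149.5°) = -√((1 + cos 299°)/2) = -0.8616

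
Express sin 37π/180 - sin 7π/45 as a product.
sin 37π/180 - sin 7π/45 = 2 cos(13π/72) sin(π/40)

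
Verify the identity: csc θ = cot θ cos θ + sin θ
RHS = cos²θ/sin θ + sin θ = (cos²θ + sin²θ)/sin θ = 1/sin θ = csc θ = LHS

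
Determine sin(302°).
sin(302°) = -0.848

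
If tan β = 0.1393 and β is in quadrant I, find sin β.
sin β = 0.138 (using tan²β + 1 = sec²β)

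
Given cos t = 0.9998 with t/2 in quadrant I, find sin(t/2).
sin(t/2) = ±√((1 - cos t)/2); positive since t/2 ∈ QI, so sin(t/2) = 0.01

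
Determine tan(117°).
tan(117°) = -1.963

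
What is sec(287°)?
sec(287°) = 3.42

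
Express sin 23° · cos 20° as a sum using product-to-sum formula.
sin 23° cos 20° = (1/2)[sin(23°+20°) + sin(23°-20°)]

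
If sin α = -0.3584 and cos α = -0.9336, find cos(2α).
cos(2α) = cos²α - sin²α = 0.7432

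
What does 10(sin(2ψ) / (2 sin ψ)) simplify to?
10(sin(2ψ) / (2 sin ψ)) = 10(cos ψ) (using Double angle)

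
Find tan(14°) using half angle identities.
tan(14°) = sin 28° / (1 + cos 28°) = 0.2493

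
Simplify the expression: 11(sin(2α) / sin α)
11(sin(2α) / sin α) = 11(2 cos α) (using Double angle)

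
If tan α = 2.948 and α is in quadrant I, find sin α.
sin α = 0.947 (using tan²α + 1 = sec²α)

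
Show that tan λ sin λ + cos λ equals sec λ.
LHS = sin²λ/cos λ + cos λ = (sin²λ + cos²λ)/cos λ = 1/cos λ = sec λ = RHS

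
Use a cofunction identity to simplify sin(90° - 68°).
sin(90° - 68°) = cos(68°)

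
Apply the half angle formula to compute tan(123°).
tan(123°) = sin 246° / (1 + cos 246°) = -1.54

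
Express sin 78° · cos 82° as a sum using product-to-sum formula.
sin 78° cos 82° = (1/2)[sin(78°+82°) + sin(78°-82°)]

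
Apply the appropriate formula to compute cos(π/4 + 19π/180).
cos(π/4 + 19π/180) = cos π/4 cos 19π/180 - sin π/4 sin 19π/180 = 0.4384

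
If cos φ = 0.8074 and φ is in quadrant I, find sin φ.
sin φ = 0.59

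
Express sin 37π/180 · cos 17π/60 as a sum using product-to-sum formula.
sin 37π/180 cos 17π/60 = (1/2)[sin(37π/180+17π/60) + sin(37π/180-17π/60)]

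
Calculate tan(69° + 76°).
tan(69° + 76°) = (tan 69° + tan 76°)/(1 - tan 69° tan 76°) = -0.7002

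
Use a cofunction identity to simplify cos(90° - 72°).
cos(90° - 72°) = sin(72°)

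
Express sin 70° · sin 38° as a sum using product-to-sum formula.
sin 70° sin 38° = (1/2)[cos(70°-38°) - cos(70°+38°)]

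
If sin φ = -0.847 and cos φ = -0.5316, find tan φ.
tan φ = sin φ / cos φ = 1.593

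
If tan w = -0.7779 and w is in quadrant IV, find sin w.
sin w = -0.614 (using tan²w + 1 = sec²w)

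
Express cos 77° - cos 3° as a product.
cos 77° - cos 3° = -2 sin(40°) sin(37°)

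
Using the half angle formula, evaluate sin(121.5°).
sin(121.5°) = √((1 - cos 243°)/2) = 0.8526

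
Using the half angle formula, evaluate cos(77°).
cos(77°) = √((1 + cos 154°)/2) = 0.225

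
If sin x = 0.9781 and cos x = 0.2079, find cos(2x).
cos(2x) = cos²x - sin²x = -0.9135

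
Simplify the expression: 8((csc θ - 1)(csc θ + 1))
8((csc θ - 1)(csc θ + 1)) = 8(cot²θ) (using Diff. of squares)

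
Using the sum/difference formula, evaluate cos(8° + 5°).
cos(8° + 5°) = cos 8° cos 5° - sin 8° sin 5° = 0.9744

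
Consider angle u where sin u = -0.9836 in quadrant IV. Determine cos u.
cos u = √(1 - sin²u) = 0.1804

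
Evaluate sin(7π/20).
sin(7π/20) = 0.891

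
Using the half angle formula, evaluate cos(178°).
cos(178°) = -√((1 + cos 356°)/2) = -0.9994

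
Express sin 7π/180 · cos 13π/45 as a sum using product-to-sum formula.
sin 7π/180 cos 13π/45 = (1/2)[sin(7π/180+13π/45) + sin(7π/180-13π/45)]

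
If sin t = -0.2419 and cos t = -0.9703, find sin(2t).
sin(2t) = 2 sin t cos t = 0.4694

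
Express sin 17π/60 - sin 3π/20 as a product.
sin 17π/60 - sin 3π/20 = 2 cos(13π/60) sin(π/15)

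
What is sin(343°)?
sin(343°) = -0.2924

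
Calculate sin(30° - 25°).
sin(30° - 25°) = sin 30° cos 25° - cos 30° sin 25° = 0.08716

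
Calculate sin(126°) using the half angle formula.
sin(126°) = √((1 - cos 252°)/2) = 0.809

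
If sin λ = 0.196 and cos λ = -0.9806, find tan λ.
tan λ = sin λ / cos λ = -0.1999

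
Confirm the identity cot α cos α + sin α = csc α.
LHS = cos²α/sin α + sin α = (cos²α + sin²α)/sin α = 1/sin α = csc α = RHS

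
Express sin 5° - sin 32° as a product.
sin 5° - sin 32° = 2 cos(18.5°) sin(-13.5°)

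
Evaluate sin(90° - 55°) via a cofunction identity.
sin(90° - 55°) = cos(55°) = 0.5736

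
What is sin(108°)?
sin(108°) = 0.9511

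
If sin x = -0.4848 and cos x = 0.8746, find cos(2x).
cos(2x) = cos²x - sin²x = 0.5299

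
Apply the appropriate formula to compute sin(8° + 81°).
sin(8° + 81°) = sin 8° cos 81° + cos 8° sin 81° = 0.9998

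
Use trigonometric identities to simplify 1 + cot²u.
1 + cot²u = csc²u (using Pythagorean identity)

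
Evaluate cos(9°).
cos(9°) = 0.9877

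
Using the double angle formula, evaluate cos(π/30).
cos(π/30) = cos²π/60 - sin²π/60 = 0.9945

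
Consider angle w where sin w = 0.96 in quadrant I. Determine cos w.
cos w = √(1 - sin²w) = 0.28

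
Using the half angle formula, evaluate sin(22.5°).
sin(22.5°) = √((1 - cos 45°)/2) = √(2-√2)/2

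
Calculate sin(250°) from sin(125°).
sin(250°) = 2 sin 125° cos 125° = -0.9397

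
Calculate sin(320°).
sin(320°) = -0.6428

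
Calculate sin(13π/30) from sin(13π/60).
sin(13π/30) = 2 sin 13π/60 cos 13π/60 = 0.9781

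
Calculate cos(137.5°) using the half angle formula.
cos(137.5°) = -√((1 + cos 275°)/2) = -0.7373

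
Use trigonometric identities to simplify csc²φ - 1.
csc²φ - 1 = cot²φ (using Pythagorean identity)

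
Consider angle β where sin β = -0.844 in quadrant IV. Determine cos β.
cos β = √(1 - sin²β) = 0.5363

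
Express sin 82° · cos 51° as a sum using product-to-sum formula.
sin 82° cos 51° = (1/2)[sin(82°+51°) + sin(82°-51°)]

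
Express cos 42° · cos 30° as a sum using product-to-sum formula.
cos 42° cos 30° = (1/2)[cos(42°-30°) + cos(42°+30°)]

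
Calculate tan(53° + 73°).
tan(53° + 73°) = (tan 53° + tan 73°)/(1 - tan 53° tan 73°) = -1.376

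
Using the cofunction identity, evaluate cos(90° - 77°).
cos(90° - 77°) = sin(77°) = 0.9744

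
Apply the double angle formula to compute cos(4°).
cos(4°) = cos²2° - sin²2° = 0.9976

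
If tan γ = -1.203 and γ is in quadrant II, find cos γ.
cos γ = -0.6392 (using tan²γ + 1 = sec²γ)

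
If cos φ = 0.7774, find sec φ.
sec φ = 1/cos φ = 1.286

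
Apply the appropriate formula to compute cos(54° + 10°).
cos(54° + 10°) = cos 54° cos 10° - sin 54° sin 10° = 0.4384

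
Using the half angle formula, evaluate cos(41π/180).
cos(41π/180) = √((1 + cos 41π/90)/2) = 0.7547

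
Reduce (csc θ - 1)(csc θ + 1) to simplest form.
(csc θ - 1)(csc θ + 1) = cot²θ (using Diff. of squares)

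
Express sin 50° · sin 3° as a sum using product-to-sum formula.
sin 50° sin 3° = (1/2)[cos(50°-3°) - cos(50°+3°)]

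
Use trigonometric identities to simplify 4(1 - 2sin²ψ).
4(1 - 2sin²ψ) = 4(cos(2ψ)) (using Double angle)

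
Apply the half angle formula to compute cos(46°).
cos(46°) = √((1 + cos 92°)/2) = 0.6947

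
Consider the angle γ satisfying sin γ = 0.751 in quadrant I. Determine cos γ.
cos γ = √(1 - sin²γ) = 0.6603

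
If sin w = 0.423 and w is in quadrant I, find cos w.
cos w = 0.9061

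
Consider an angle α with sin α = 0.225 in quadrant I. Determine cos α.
cos α = √(1 - sin²α) = 0.9744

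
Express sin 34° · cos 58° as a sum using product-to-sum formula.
sin 34° cos 58° = (1/2)[sin(34°+58°) + sin(34°-58°)]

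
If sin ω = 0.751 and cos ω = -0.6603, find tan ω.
tan ω = sin ω / cos ω = -1.137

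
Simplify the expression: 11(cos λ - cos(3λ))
11(cos λ - cos(3λ)) = 11(2 sin(2λ) sin λ) (using Sum-to-product)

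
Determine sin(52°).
sin(52°) = 0.788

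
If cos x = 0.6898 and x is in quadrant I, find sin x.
sin x = 0.724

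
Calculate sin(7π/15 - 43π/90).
sin(7π/15 - 43π/90) = sin 7π/15 cos 43π/90 - cos 7π/15 sin 43π/90 = -0.0349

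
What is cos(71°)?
cos(71°) = 0.3256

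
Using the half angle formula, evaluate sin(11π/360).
sin(11π/360) = √((1 - cos 11π/180)/2) = 0.09585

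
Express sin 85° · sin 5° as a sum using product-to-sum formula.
sin 85° sin 5° = (1/2)[cos(85°-5°) - cos(85°+5°)]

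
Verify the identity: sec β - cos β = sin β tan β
LHS = 1/cos β - cos β = (1 - cos²β)/cos β = sin²β/cos β = sin β · (sin β/cos β) = sin β tan β = RHS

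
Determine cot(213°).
cot(213°) = 1.54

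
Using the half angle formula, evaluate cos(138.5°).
cos(138.5°) = -√((1 + cos 277°)/2) = -0.749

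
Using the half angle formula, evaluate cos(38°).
cos(38°) = √((1 + cos 76°)/2) = 0.788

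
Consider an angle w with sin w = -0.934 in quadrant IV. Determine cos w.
cos w = √(1 - sin²w) = 0.3573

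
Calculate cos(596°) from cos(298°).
cos(596°) = cos²298° - sin²298° = -0.5592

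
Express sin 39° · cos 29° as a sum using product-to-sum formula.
sin 39° cos 29° = (1/2)[sin(39°+29°) + sin(39°-29°)]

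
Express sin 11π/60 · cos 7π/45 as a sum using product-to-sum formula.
sin 11π/60 cos 7π/45 = (1/2)[sin(11π/60+7π/45) + sin(11π/60-7π/45)]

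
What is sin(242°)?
sin(242°) = -0.8829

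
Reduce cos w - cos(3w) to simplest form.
cos w - cos(3w) = 2 sin(2w) sin w (using Sum-to-product)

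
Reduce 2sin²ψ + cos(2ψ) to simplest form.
2sin²ψ + cos(2ψ) = 1 (using Double angle)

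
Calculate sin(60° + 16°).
sin(60° + 16°) = sin 60° cos 16° + cos 60° sin 16° = 0.9703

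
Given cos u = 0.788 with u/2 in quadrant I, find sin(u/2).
sin(u/2) = ±√((1 - cos u)/2); positive since u/2 ∈ QI, so sin(u/2) = 0.3256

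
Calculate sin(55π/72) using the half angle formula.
sin(55π/72) = √((1 - cos 55π/36)/2) = 0.6756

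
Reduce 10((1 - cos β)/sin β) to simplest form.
10((1 - cos β)/sin β) = 10(tan(β/2)) (using Half angle)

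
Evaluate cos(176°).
cos(176°) = -0.9976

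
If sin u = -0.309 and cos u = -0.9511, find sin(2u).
sin(2u) = 2 sin u cos u = 0.5878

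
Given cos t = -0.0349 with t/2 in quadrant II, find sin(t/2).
sin(t/2) = ±√((1 - cos t)/2); positive since t/2 ∈ QII, so sin(t/2) = 0.7193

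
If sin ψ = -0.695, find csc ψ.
csc ψ = 1/sin ψ = -1.439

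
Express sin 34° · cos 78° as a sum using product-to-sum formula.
sin 34° cos 78° = (1/2)[sin(34°+78°) + sin(34°-78°)]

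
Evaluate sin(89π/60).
sin(89π/60) = -0.9986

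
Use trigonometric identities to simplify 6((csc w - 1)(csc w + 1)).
6((csc w - 1)(csc w + 1)) = 6(cot²w) (using Diff. of squares)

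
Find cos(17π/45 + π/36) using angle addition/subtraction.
cos(17π/45 + π/36) = cos 17π/45 cos π/36 - sin 17π/45 sin π/36 = 0.2924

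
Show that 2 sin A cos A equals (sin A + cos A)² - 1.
RHS = sin²A + 2 sin A cos A + cos²A - 1 = (sin²A + cos²A) + 2 sin A cos A - 1 = 1 + 2 sin A cos A - 1 = 2 sin A cos A = LHS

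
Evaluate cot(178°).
cot(178°) = -28.64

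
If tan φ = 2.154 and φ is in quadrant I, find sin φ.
sin φ = 0.907 (using tan²φ + 1 = sec²φ)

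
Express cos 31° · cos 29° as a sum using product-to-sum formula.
cos 31° cos 29° = (1/2)[cos(31°-29°) + cos(31°+29°)]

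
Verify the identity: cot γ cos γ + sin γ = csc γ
LHS = cos²γ/sin γ + sin γ = (cos²γ + sin²γ)/sin γ = 1/sin γ = csc γ = RHS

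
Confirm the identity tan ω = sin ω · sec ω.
RHS = sin ω · (1/cos ω) = sin ω/cos ω = tan ω = LHS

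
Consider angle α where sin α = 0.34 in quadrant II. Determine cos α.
cos α = ±√(1 - sin²α) = -0.9404 (negative in QII)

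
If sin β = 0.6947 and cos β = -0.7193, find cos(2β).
cos(2β) = cos²β - sin²β = 0.03478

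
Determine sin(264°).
sin(264°) = -0.9945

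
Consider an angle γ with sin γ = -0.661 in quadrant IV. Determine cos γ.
cos γ = √(1 - sin²γ) = 0.7504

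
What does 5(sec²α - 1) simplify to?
5(sec²α - 1) = 5(tan²α) (using Pythagorean identity)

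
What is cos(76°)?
cos(76°) = 0.2419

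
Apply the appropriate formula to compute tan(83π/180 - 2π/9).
tan(83π/180 - 2π/9) = (tan 83π/180 - tan 2π/9)/(1 + tan 83π/180 tan 2π/9) = 0.9325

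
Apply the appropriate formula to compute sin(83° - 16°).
sin(83° - 16°) = sin 83° cos 16° - cos 83° sin 16° = 0.9205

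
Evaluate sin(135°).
sin(135°) = √2/2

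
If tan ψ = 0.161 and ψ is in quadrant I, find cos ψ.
cos ψ = 0.9873 (using tan²ψ + 1 = sec²ψ)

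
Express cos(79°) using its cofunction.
cos(79°) = sin(90° - 79°) = sin(11°)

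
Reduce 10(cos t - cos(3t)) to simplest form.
10(cos t - cos(3t)) = 10(2 sin(2t) sin t) (using Sum-to-product)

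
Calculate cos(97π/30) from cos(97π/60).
cos(97π/30) = cos²97π/60 - sin²97π/60 = -0.7431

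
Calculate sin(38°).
sin(38°) = 0.6157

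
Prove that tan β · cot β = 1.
LHS = (sin β/cos β) · (cos β/sin β) = 1 = RHS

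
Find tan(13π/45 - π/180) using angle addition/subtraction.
tan(13π/45 - π/180) = (tan 13π/45 - tan π/180)/(1 + tan 13π/45 tan π/180) = 1.235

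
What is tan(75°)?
tan(75°) = 2+√3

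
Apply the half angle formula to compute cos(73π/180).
cos(73π/180) = √((1 + cos 73π/90)/2) = 0.2924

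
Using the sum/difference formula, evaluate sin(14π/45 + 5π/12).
sin(14π/45 + 5π/12) = sin 14π/45 cos 5π/12 + cos 14π/45 sin 5π/12 = 0.7547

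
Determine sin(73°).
sin(73°) = 0.9563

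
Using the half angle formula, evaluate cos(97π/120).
cos(97π/120) = -√((1 + cos 97π/60)/2) = -0.8241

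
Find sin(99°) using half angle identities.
sin(99°) = √((1 - cos 198°)/2) = 0.9877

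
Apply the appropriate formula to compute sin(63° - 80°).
sin(63° - 80°) = sin 63° cos 80° - cos 63° sin 80° = -0.2924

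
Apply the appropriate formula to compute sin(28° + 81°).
sin(28° + 81°) = sin 28° cos 81° + cos 28° sin 81° = 0.9455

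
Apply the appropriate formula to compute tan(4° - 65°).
tan(4° - 65°) = (tan 4° - tan 65°)/(1 + tan 4° tan 65°) = -1.804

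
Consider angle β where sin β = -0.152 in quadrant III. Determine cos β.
cos β = ±√(1 - sin²β) = -0.9884 (negative in QIII)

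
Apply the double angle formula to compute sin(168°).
sin(168°) = 2 sin 84° cos 84° = 0.2079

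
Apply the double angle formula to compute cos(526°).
cos(526°) = cos²263° - sin²263° = -0.9703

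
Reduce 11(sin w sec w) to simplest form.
11(sin w sec w) = 11(tan w) (using Reciprocal + quotient)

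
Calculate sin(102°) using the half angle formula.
sin(102°) = √((1 - cos 204°)/2) = 0.9781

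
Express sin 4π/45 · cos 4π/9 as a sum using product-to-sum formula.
sin 4π/45 cos 4π/9 = (1/2)[sin(4π/45+4π/9) + sin(4π/45-4π/9)]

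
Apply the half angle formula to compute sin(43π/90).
sin(43π/90) = √((1 - cos 43π/45)/2) = 0.9976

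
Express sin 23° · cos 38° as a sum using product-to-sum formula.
sin 23° cos 38° = (1/2)[sin(23°+38°) + sin(23°-38°)]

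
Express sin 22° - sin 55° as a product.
sin 22° - sin 55° = 2 cos(38.5°) sin(-16.5°)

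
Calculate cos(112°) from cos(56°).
cos(112°) = cos²56° - sin²56° = -0.3746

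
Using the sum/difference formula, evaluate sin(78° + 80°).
sin(78° + 80°) = sin 78° cos 80° + cos 78° sin 80° = 0.3746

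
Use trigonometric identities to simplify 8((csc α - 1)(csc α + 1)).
8((csc α - 1)(csc α + 1)) = 8(cot²α) (using Diff. of squares)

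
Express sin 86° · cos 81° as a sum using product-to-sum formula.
sin 86° cos 81° = (1/2)[sin(86°+81°) + sin(86°-81°)]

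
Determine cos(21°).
cos(21°) = 0.9336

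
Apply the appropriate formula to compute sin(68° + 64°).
sin(68° + 64°) = sin 68° cos 64° + cos 68° sin 64° = 0.7431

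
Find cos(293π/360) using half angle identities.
cos(293π/360) = -√((1 + cos 293π/180)/2) = -0.8339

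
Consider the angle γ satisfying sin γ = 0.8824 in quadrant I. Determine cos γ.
cos γ = √(1 - sin²γ) = 0.4705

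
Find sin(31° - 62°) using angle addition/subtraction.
sin(31° - 62°) = sin 31° cos 62° - cos 31° sin 62° = -0.515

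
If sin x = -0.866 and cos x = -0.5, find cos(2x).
cos(2x) = cos²x - sin²x = -0.5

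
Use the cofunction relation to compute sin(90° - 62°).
sin(90° - 62°) = cos(62°) = 0.4695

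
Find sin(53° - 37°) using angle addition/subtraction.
sin(53° - 37°) = sin 53° cos 37° - cos 53° sin 37° = 0.2756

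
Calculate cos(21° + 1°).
cos(21° + 1°) = cos 21° cos 1° - sin 21° sin 1° = 0.9272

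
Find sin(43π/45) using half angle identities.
sin(43π/45) = √((1 - cos 86π/45)/2) = 0.1392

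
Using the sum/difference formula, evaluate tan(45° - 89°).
tan(45° - 89°) = (tan 45° - tan 89°)/(1 + tan 45° tan 89°) = -0.9657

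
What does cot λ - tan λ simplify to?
cot λ - tan λ = 2 cot(2λ) (using Double angle)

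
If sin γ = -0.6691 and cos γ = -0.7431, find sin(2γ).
sin(2γ) = 2 sin γ cos γ = 0.9944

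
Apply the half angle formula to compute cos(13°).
cos(13°) = √((1 + cos 26°)/2) = 0.9744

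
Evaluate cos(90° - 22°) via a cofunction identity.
cos(90° - 22°) = sin(22°) = 0.3746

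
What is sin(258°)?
sin(258°) = -0.9781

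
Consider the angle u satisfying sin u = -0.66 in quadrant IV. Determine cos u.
cos u = √(1 - sin²u) = 0.7513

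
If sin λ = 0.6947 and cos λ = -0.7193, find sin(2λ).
sin(2λ) = 2 sin λ cos λ = -0.9994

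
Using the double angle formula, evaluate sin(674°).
sin(674°) = 2 sin 337° cos 337° = -0.7193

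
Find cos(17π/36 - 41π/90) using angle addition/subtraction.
cos(17π/36 - 41π/90) = cos 17π/36 cos 41π/90 + sin 17π/36 sin 41π/90 = 0.9986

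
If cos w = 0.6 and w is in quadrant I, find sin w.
sin w = 0.8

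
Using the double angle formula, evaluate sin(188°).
sin(188°) = 2 sin 94° cos 94° = -0.1392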